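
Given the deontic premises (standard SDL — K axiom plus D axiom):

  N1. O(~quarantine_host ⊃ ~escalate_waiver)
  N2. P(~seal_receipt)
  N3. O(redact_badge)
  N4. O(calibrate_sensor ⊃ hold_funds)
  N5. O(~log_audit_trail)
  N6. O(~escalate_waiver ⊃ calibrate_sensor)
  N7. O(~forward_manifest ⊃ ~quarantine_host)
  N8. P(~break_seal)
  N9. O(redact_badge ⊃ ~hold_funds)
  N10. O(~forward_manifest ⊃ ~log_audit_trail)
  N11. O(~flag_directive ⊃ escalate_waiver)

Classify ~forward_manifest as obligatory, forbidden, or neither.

Premise 3 states O(redact_badge) outright.
Applying K to premise 9 (O(redact_badge ⊃ ~hold_funds)) and O(redact_badge) yields O(~hold_funds).
Premise 4 is O(calibrate_sensor ⊃ hold_funds); contrapositively O(~hold_funds ⊃ ~calibrate_sensor). Since O(~hold_funds) holds, K gives O(~calibrate_sensor).
Premise 6 is O(~escalate_waiver ⊃ calibrate_sensor); contrapositively O(~calibrate_sensor ⊃ escalate_waiver). Since O(~calibrate_sensor) holds, K gives O(escalate_waiver).
Premise 1 is O(~quarantine_host ⊃ ~escalate_waiver); contrapositively O(escalate_waiver ⊃ quarantine_host). Since O(escalate_waiver) holds, K gives O(quarantine_host).
Premise 7 is O(~forward_manifest ⊃ ~quarantine_host); contrapositively O(quarantine_host ⊃ forward_manifest). Since O(quarantine_host) holds, K gives O(forward_manifest).
Premises 2, 5, 8, 10, 11 do not contribute to this derivation.
Thus O(forward_manifest), which is F(~forward_manifest): ~forward_manifest is forbidden.

Forbidden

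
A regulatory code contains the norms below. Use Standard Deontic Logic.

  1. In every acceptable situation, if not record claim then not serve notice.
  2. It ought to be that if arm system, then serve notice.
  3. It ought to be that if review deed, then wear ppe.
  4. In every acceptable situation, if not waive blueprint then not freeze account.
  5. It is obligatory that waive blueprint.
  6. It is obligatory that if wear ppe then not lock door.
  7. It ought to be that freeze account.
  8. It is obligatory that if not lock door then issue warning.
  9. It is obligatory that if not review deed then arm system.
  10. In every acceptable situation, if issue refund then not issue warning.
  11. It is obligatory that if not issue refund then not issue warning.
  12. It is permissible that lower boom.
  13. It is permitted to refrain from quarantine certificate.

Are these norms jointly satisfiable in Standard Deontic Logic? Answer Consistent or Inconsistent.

Consistent

Premise 4 is O(¬waive_blueprint → ¬freeze_account), but O(¬waive_blueprint) is not derivable from the premises, so it does not yield O(¬freeze_account).
So O(¬freeze_account) is not derivable, and the apparent clash with O(freeze_account) does not arise.
A world satisfying every obligation exists (e.g. arm_system=true, freeze_account=true, issue_refund=false, issue_warning=false, lock_door=true, lower_boom=false, quarantine_certificate=false, record_claim=true, review_deed=false, serve_notice=true, waive_blueprint=true, wear_ppe=false); no atom is both obligatory and forbidden, so the set is consistent.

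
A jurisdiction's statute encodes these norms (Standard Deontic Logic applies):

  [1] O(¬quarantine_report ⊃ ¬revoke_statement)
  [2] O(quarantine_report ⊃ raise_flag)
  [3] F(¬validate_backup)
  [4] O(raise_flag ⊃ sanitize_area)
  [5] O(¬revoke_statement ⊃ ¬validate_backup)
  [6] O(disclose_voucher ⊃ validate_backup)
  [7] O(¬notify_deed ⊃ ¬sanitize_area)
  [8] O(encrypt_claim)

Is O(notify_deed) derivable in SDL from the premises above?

Yes

Premise 3, F(¬validate_backup), is equivalent to O(validate_backup).
Premise 5 is O(¬revoke_statement ⊃ ¬validate_backup); contrapositively O(validate_backup ⊃ revoke_statement). Since O(validate_backup) holds, K gives O(revoke_statement).
The contrapositive of premise 1 (O(¬quarantine_report ⊃ ¬revoke_statement)) is O(revoke_statement ⊃ quarantine_report), and O(revoke_statement) is already established, so O(quarantine_report).
With premise 2, O(quarantine_report ⊃ raise_flag), the K-axiom yields O(raise_flag).
With premise 4, O(raise_flag ⊃ sanitize_area), the K-axiom yields O(sanitize_area).
The contrapositive of premise 7 (O(¬notify_deed ⊃ ¬sanitize_area)) is O(sanitize_area ⊃ notify_deed), and O(sanitize_area) is already established, so O(notify_deed).
Premises 6, 8 do not contribute to this derivation.
So O(notify_deed) follows.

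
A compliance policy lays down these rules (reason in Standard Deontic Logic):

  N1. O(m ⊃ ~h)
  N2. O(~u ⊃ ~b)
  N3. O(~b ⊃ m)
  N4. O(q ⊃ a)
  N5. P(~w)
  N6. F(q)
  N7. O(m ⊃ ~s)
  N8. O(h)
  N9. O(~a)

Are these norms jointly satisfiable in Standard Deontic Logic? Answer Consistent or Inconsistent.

Consistent

Premise 4 is O(q ⊃ a), but O(q) is not derivable from the premises, so it does not yield O(a).
So O(a) is not derivable, and the apparent clash with O(~a) does not arise.
A world satisfying every obligation exists (e.g. a=false, b=true, h=true, m=false, q=false, s=false, u=true, w=false); no atom is both obligatory and forbidden, so the set is consistent.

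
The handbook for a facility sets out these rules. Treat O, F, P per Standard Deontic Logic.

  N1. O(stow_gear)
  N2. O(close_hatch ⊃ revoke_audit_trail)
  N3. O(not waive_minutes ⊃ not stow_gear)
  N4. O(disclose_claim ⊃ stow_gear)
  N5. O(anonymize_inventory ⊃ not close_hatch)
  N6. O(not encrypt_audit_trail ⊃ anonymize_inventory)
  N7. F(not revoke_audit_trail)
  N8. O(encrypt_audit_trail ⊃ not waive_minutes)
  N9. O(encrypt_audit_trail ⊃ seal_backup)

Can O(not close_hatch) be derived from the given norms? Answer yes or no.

Premise 1 gives O(stow_gear).
The contrapositive of premise 3 (O(not waive_minutes ⊃ not stow_gear)) is O(stow_gear ⊃ waive_minutes), and O(stow_gear) is already established, so O(waive_minutes).
Premise 8 is O(encrypt_audit_trail ⊃ not waive_minutes); contrapositively O(waive_minutes ⊃ not encrypt_audit_trail). Since O(waive_minutes) holds, K gives O(not encrypt_audit_trail).
Applying K to premise 6 (O(not encrypt_audit_trail ⊃ anonymize_inventory)) and O(not encrypt_audit_trail) yields O(anonymize_inventory).
Applying K to premise 5 (O(anonymize_inventory ⊃ not close_hatch)) and O(anonymize_inventory) yields O(not close_hatch).
Premises 2, 4, 7, 9 do not contribute to this derivation.
So O(not close_hatch) follows.

Yes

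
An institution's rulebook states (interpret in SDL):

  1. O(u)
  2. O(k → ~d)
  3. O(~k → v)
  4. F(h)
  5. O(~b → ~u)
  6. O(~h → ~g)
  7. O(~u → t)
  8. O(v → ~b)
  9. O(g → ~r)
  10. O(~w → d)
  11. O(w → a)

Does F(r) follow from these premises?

Premise 9 is O(g → ~r), but O(g) is not derivable from the premises, so it does not yield O(~r).
No other premise forces O(~r). An ideal world satisfying every premise can still have r true, so F(r) is not derivable.

No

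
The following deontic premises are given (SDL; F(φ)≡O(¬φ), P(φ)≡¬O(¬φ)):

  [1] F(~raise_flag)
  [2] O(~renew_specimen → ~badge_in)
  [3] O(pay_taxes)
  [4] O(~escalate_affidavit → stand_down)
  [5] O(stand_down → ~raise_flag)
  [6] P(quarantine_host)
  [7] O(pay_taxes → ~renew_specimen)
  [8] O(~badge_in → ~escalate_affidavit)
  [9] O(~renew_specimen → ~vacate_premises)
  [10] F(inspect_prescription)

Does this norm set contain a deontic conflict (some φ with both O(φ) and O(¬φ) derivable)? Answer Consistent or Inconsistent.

F(~raise_flag) at premise 1 means O(raise_flag).
Premise 5 is O(stand_down → ~raise_flag); contrapositively O(raise_flag → ~stand_down). Since O(raise_flag) holds, K gives O(~stand_down).
Premise 4, O(~escalate_affidavit → stand_down), contraposes to O(~stand_down → escalate_affidavit); with O(~stand_down) we get O(escalate_affidavit).
Premise 8, O(~badge_in → ~escalate_affidavit), contraposes to O(escalate_affidavit → badge_in); with O(escalate_affidavit) we get O(badge_in).
The contrapositive of premise 2 (O(~renew_specimen → ~badge_in)) is O(badge_in → renew_specimen), and O(badge_in) is already established, so O(renew_specimen).
The contrapositive of premise 7 (O(pay_taxes → ~renew_specimen)) is O(renew_specimen → ~pay_taxes), and O(renew_specimen) is already established, so O(~pay_taxes).
But premise 3 directly asserts O(pay_taxes).
We now have both O(~pay_taxes) and O(pay_taxes) — pay_taxes is simultaneously obligatory and forbidden, violating the D-axiom.

Inconsistent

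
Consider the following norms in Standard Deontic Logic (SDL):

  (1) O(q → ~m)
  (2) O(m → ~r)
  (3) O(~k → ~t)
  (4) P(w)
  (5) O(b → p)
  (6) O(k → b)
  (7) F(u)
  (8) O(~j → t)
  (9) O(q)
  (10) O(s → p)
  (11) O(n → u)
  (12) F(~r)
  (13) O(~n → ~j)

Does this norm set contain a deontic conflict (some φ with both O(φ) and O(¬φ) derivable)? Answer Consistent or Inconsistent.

Consistent

Premise 2 is O(m → ~r), but O(m) is not derivable from the premises, so it does not yield O(~r).
So O(~r) is not derivable, and the apparent clash with O(r) does not arise.
A world satisfying every obligation exists (e.g. b=true, j=false, k=true, m=false, n=false, p=true, q=true, r=true, s=false, t=true, u=false, w=false); no atom is both obligatory and forbidden, so the set is consistent.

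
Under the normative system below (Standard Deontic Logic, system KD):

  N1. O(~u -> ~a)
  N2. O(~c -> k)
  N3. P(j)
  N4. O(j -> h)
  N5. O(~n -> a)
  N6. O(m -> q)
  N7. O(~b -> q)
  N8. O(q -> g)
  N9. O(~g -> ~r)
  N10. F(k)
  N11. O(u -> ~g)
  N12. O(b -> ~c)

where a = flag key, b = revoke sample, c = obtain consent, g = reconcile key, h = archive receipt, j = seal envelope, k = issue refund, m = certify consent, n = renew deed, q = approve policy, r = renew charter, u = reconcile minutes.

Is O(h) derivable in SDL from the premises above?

Premise 4 is O(j -> h), but O(j) is not derivable from the premises (the permission P(j) asserts only ~O(~j), not O(j)), so it does not yield O(h).
No other premise forces O(h). An ideal world satisfying every premise can still have h false, so O(h) is not derivable.

No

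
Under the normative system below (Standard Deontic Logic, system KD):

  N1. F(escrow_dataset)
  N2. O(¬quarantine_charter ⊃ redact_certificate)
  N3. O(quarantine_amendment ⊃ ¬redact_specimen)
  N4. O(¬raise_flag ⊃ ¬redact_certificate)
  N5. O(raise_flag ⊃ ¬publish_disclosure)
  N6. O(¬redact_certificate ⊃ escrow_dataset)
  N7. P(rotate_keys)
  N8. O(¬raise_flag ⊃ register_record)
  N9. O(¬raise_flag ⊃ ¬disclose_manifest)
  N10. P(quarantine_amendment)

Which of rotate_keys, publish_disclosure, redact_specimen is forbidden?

publish_disclosure

Premise 1 is F(escrow_dataset), i.e. O(¬escrow_dataset).
Premise 6 is O(¬redact_certificate ⊃ escrow_dataset); contrapositively O(¬escrow_dataset ⊃ redact_certificate). Since O(¬escrow_dataset) holds, K gives O(redact_certificate).
Premise 4, O(¬raise_flag ⊃ ¬redact_certificate), contraposes to O(redact_certificate ⊃ raise_flag); with O(redact_certificate) we get O(raise_flag).
From O(raise_flag) and premise 5, O(raise_flag ⊃ ¬publish_disclosure), we obtain O(¬publish_disclosure).
So O(¬publish_disclosure) holds, i.e. publish_disclosure is forbidden. None of the other listed options is forbidden under the premises.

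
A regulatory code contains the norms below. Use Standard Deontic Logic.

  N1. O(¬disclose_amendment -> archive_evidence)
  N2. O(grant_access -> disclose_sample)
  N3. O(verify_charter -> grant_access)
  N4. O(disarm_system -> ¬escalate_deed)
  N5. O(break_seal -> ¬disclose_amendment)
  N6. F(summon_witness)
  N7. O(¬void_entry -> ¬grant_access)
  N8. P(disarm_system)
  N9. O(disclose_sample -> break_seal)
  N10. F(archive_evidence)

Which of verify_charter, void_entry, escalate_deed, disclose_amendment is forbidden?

F(archive_evidence) at premise 10 means O(¬archive_evidence).
Premise 1, O(¬disclose_amendment -> archive_evidence), contraposes to O(¬archive_evidence -> disclose_amendment); with O(¬archive_evidence) we get O(disclose_amendment).
Premise 5 is O(break_seal -> ¬disclose_amendment); contrapositively O(disclose_amendment -> ¬break_seal). Since O(disclose_amendment) holds, K gives O(¬break_seal).
Premise 9 is O(disclose_sample -> break_seal); contrapositively O(¬break_seal -> ¬disclose_sample). Since O(¬break_seal) holds, K gives O(¬disclose_sample).
Premise 2 is O(grant_access -> disclose_sample); contrapositively O(¬disclose_sample -> ¬grant_access). Since O(¬disclose_sample) holds, K gives O(¬grant_access).
Premise 3, O(verify_charter -> grant_access), contraposes to O(¬grant_access -> ¬verify_charter); with O(¬grant_access) we get O(¬verify_charter).
So O(¬verify_charter) holds, i.e. verify_charter is forbidden. None of the other listed options is forbidden under the premises.

verify_charter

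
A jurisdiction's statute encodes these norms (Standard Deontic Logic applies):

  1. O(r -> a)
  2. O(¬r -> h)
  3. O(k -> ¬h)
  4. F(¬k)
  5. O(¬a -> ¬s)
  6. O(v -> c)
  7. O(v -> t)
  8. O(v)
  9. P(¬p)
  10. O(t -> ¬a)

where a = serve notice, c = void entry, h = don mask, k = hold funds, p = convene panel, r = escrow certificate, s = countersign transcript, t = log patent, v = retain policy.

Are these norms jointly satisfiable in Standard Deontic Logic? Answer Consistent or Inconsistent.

Premise 4, F(¬k), is equivalent to O(k).
Applying K to premise 3 (O(k -> ¬h)) and O(k) yields O(¬h).
Premise 2 is O(¬r -> h); contrapositively O(¬h -> r). Since O(¬h) holds, K gives O(r).
Premise 1 is O(r -> a); since O(r), deontic closure gives O(a).
The contrapositive of premise 10 (O(t -> ¬a)) is O(a -> ¬t), and O(a) is already established, so O(¬t).
Premise 7, O(v -> t), contraposes to O(¬t -> ¬v); with O(¬t) we get O(¬v).
However, premise 8 gives O(v).
We now have both O(¬v) and O(v) — v is simultaneously obligatory and forbidden, violating the D-axiom.

Inconsistent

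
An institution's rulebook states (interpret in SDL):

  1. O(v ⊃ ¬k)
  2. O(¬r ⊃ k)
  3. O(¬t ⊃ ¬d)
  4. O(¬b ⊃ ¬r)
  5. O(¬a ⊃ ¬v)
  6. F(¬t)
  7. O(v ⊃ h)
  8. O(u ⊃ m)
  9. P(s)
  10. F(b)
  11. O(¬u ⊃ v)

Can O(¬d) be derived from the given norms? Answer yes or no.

Premise 3 is O(¬t ⊃ ¬d), but O(¬t) is not derivable from the premises, so it does not yield O(¬d).
No other premise forces O(¬d). An ideal world satisfying every premise can still have ¬d false, so O(¬d) is not derivable.

No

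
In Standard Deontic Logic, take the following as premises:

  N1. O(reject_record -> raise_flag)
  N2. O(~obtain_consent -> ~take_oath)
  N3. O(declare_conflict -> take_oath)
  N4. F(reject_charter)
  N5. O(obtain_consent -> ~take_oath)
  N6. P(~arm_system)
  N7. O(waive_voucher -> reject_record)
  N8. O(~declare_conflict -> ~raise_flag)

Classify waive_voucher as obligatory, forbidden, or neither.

Forbidden

Premises 5 and 2 are O(obtain_consent -> ~take_oath) and O(~obtain_consent -> ~take_oath); every ideal world satisfies obtain_consent or ~obtain_consent, so in either case ~take_oath holds — hence O(~take_oath).
Premise 3 is O(declare_conflict -> take_oath); contrapositively O(~take_oath -> ~declare_conflict). Since O(~take_oath) holds, K gives O(~declare_conflict).
With premise 8, O(~declare_conflict -> ~raise_flag), the K-axiom yields O(~raise_flag).
The contrapositive of premise 1 (O(reject_record -> raise_flag)) is O(~raise_flag -> ~reject_record), and O(~raise_flag) is already established, so O(~reject_record).
The contrapositive of premise 7 (O(waive_voucher -> reject_record)) is O(~reject_record -> ~waive_voucher), and O(~reject_record) is already established, so O(~waive_voucher).
Premises 4, 6 do not contribute to this derivation.
Thus O(~waive_voucher), which is F(waive_voucher): waive_voucher is forbidden.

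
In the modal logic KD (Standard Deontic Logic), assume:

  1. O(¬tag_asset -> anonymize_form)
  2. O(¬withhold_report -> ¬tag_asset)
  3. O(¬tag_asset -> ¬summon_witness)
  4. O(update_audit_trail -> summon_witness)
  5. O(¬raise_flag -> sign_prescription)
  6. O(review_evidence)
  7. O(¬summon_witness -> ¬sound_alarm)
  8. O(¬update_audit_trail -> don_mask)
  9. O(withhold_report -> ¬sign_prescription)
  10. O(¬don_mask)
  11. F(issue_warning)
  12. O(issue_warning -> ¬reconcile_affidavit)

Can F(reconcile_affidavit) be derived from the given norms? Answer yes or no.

No

Premise 12 is O(issue_warning -> ¬reconcile_affidavit), but O(issue_warning) is not derivable from the premises, so it does not yield O(¬reconcile_affidavit).
No other premise forces O(¬reconcile_affidavit). An ideal world satisfying every premise can still have reconcile_affidavit true, so F(reconcile_affidavit) is not derivable.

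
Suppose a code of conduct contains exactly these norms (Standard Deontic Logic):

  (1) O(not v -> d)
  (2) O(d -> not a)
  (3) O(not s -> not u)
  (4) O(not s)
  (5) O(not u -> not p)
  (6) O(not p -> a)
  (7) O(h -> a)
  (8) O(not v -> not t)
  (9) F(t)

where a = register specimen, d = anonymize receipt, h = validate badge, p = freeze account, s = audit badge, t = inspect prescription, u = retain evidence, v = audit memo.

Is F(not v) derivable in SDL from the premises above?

From premise 4 we have O(not s).
Premise 3 is O(not s -> not u); since O(not s), deontic closure gives O(not u).
Premise 5 is O(not u -> not p); since O(not u), deontic closure gives O(not p).
Applying K to premise 6 (O(not p -> a)) and O(not p) yields O(a).
The contrapositive of premise 2 (O(d -> not a)) is O(a -> not d), and O(a) is already established, so O(not d).
Premise 1, O(not v -> d), contraposes to O(not d -> v); with O(not d) we get O(v).
Premises 7, 8, 9 do not contribute to this derivation.
So O(v) holds, i.e. F(not v). The claim follows.

Yes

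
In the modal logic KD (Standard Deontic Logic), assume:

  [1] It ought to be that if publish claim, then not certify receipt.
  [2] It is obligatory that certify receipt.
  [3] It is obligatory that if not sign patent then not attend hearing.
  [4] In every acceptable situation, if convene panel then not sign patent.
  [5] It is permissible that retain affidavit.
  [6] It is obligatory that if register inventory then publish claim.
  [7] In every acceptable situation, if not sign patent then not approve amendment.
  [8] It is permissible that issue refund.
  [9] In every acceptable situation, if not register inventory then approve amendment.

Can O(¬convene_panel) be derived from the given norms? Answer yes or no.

Premise 2 gives O(certify_receipt).
The contrapositive of premise 1 (O(publish_claim → ¬certify_receipt)) is O(certify_receipt → ¬publish_claim), and O(certify_receipt) is already established, so O(¬publish_claim).
Premise 6 is O(register_inventory → publish_claim); contrapositively O(¬publish_claim → ¬register_inventory). Since O(¬publish_claim) holds, K gives O(¬register_inventory).
From O(¬register_inventory) and premise 9, O(¬register_inventory → approve_amendment), we obtain O(approve_amendment).
Premise 7 is O(¬sign_patent → ¬approve_amendment); contrapositively O(approve_amendment → sign_patent). Since O(approve_amendment) holds, K gives O(sign_patent).
Premise 4 is O(convene_panel → ¬sign_patent); contrapositively O(sign_patent → ¬convene_panel). Since O(sign_patent) holds, K gives O(¬convene_panel).
Premises 3, 5, 8 do not contribute to this derivation.
So O(¬convene_panel) follows.

Yes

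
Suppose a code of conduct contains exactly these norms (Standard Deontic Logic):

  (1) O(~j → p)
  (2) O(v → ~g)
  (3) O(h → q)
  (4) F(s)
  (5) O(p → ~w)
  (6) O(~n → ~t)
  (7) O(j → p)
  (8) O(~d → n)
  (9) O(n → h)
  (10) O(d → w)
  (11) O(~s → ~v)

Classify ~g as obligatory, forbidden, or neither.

Neither

Premise 2 is O(v → ~g), but O(v) is not derivable from the premises, so it does not yield O(~g).
No premise or chain of K-axiom applications forces O(~g), and none forces O(g). So ~g is neither obligatory nor forbidden under these norms.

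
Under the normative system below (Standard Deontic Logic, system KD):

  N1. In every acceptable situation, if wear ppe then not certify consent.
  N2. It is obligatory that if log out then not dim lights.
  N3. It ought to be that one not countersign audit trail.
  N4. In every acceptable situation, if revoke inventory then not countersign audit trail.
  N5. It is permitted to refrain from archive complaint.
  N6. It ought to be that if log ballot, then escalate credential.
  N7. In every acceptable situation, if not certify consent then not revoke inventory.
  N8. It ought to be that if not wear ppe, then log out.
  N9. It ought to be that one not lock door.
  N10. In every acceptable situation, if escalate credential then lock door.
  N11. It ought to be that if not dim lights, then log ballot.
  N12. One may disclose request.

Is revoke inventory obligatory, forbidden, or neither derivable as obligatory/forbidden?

Premise 9 states O(¬lock_door) outright.
Premise 10 is O(escalate_credential → lock_door); contrapositively O(¬lock_door → ¬escalate_credential). Since O(¬lock_door) holds, K gives O(¬escalate_credential).
Premise 6, O(log_ballot → escalate_credential), contraposes to O(¬escalate_credential → ¬log_ballot); with O(¬escalate_credential) we get O(¬log_ballot).
The contrapositive of premise 11 (O(¬dim_lights → log_ballot)) is O(¬log_ballot → dim_lights), and O(¬log_ballot) is already established, so O(dim_lights).
The contrapositive of premise 2 (O(log_out → ¬dim_lights)) is O(dim_lights → ¬log_out), and O(dim_lights) is already established, so O(¬log_out).
Premise 8, O(¬wear_ppe → log_out), contraposes to O(¬log_out → wear_ppe); with O(¬log_out) we get O(wear_ppe).
Applying K to premise 1 (O(wear_ppe → ¬certify_consent)) and O(wear_ppe) yields O(¬certify_consent).
Applying K to premise 7 (O(¬certify_consent → ¬revoke_inventory)) and O(¬certify_consent) yields O(¬revoke_inventory).
Premises 3, 4, 5, 12 do not contribute to this derivation.
Thus O(¬revoke_inventory), which is F(revoke_inventory): revoke_inventory is forbidden.

Forbidden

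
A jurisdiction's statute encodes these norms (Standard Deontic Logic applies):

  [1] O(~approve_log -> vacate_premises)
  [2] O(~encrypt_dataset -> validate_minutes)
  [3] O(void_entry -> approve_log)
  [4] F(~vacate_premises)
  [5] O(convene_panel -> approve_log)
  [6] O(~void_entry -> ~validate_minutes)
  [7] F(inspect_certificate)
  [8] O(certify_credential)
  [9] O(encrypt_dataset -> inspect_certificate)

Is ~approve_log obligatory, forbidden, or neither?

Forbidden

Premise 7, F(inspect_certificate), is equivalent to O(~inspect_certificate).
The contrapositive of premise 9 (O(encrypt_dataset -> inspect_certificate)) is O(~inspect_certificate -> ~encrypt_dataset), and O(~inspect_certificate) is already established, so O(~encrypt_dataset).
Applying K to premise 2 (O(~encrypt_dataset -> validate_minutes)) and O(~encrypt_dataset) yields O(validate_minutes).
The contrapositive of premise 6 (O(~void_entry -> ~validate_minutes)) is O(validate_minutes -> void_entry), and O(validate_minutes) is already established, so O(void_entry).
With premise 3, O(void_entry -> approve_log), the K-axiom yields O(approve_log).
Premises 1, 4, 5, 8 do not contribute to this derivation.
Thus O(approve_log), which is F(~approve_log): ~approve_log is forbidden.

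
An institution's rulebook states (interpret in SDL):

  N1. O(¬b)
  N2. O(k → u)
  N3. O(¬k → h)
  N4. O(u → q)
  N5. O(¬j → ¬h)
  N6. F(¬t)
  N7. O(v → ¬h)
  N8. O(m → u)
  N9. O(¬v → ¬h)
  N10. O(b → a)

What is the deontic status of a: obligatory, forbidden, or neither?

Premise 10 is O(b → a), but O(b) is not derivable from the premises, so it does not yield O(a).
No premise or chain of K-axiom applications forces O(a), and none forces O(¬a). So a is neither obligatory nor forbidden under these norms.

Neither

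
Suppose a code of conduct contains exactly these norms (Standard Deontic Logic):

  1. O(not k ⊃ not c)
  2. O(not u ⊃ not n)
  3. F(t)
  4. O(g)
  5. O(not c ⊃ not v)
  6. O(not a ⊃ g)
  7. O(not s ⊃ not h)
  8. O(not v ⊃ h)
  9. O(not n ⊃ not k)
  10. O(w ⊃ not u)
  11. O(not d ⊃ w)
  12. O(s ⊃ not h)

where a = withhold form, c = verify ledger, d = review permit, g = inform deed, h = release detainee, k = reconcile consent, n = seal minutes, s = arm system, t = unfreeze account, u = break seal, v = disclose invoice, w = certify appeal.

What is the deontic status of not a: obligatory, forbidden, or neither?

Neither

Premise 6 is O(not a ⊃ g); even if O(g) held, inferring O(not a) would be affirming the consequent — invalid.
No premise or chain of K-axiom applications forces O(not a), and none forces O(a). So not a is neither obligatory nor forbidden under these norms.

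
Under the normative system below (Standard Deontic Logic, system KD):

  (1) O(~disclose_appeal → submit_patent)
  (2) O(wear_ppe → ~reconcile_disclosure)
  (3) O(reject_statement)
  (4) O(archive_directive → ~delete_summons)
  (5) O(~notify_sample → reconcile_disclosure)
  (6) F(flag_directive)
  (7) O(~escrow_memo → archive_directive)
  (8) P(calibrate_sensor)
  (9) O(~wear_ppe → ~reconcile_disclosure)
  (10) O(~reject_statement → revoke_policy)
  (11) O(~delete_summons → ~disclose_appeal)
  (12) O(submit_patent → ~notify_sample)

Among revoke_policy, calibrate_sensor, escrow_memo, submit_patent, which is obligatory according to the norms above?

Premises 2 and 9 are O(wear_ppe → ~reconcile_disclosure) and O(~wear_ppe → ~reconcile_disclosure); every ideal world satisfies wear_ppe or ~wear_ppe, so in either case ~reconcile_disclosure holds — hence O(~reconcile_disclosure).
The contrapositive of premise 5 (O(~notify_sample → reconcile_disclosure)) is O(~reconcile_disclosure → notify_sample), and O(~reconcile_disclosure) is already established, so O(notify_sample).
Premise 12, O(submit_patent → ~notify_sample), contraposes to O(notify_sample → ~submit_patent); with O(notify_sample) we get O(~submit_patent).
Premise 1 is O(~disclose_appeal → submit_patent); contrapositively O(~submit_patent → disclose_appeal). Since O(~submit_patent) holds, K gives O(disclose_appeal).
The contrapositive of premise 11 (O(~delete_summons → ~disclose_appeal)) is O(disclose_appeal → delete_summons), and O(disclose_appeal) is already established, so O(delete_summons).
The contrapositive of premise 4 (O(archive_directive → ~delete_summons)) is O(delete_summons → ~archive_directive), and O(delete_summons) is already established, so O(~archive_directive).
Premise 7, O(~escrow_memo → archive_directive), contraposes to O(~archive_directive → escrow_memo); with O(~archive_directive) we get O(escrow_memo).
So O(escrow_memo) holds — escrow_memo is obligatory. None of the other listed options is made obligatory by any chain of premises.

escrow_memo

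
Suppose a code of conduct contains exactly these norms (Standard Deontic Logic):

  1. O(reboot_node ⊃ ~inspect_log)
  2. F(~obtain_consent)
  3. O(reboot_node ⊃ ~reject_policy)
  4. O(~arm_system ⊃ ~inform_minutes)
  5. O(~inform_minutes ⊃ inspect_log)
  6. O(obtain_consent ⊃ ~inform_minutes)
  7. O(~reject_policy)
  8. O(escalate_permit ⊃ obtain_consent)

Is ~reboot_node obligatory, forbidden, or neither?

F(~obtain_consent) at premise 2 means O(obtain_consent).
From O(obtain_consent) and premise 6, O(obtain_consent ⊃ ~inform_minutes), we obtain O(~inform_minutes).
From O(~inform_minutes) and premise 5, O(~inform_minutes ⊃ inspect_log), we obtain O(inspect_log).
Premise 1 is O(reboot_node ⊃ ~inspect_log); contrapositively O(inspect_log ⊃ ~reboot_node). Since O(inspect_log) holds, K gives O(~reboot_node).
Premises 3, 4, 7, 8 do not contribute to this derivation.
Hence ~reboot_node is obligatory.

Obligatory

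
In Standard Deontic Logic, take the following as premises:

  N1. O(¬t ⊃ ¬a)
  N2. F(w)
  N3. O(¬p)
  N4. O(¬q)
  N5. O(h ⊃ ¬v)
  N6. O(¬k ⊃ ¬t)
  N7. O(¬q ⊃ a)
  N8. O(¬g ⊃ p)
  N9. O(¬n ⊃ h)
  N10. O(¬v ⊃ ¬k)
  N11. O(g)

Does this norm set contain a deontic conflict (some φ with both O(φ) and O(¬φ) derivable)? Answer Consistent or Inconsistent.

Consistent

Premise 8 is O(¬g ⊃ p), but O(¬g) is not derivable from the premises, so it does not yield O(p).
So O(p) is not derivable, and the apparent clash with O(¬p) does not arise.
A world satisfying every obligation exists (e.g. a=true, g=true, h=false, k=true, n=true, p=false, q=false, t=true, v=true, w=false); no atom is both obligatory and forbidden, so the set is consistent.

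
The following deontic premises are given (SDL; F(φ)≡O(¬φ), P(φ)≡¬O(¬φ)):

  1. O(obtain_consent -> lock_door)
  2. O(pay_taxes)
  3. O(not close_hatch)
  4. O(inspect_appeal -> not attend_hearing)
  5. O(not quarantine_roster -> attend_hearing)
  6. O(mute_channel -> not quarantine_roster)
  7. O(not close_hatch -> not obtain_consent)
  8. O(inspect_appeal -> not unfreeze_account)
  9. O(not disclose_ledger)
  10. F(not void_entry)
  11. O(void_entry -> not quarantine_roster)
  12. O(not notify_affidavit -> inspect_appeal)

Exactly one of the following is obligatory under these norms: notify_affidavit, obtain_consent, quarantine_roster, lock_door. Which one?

notify_affidavit

F(not void_entry) at premise 10 means O(void_entry).
With premise 11, O(void_entry -> not quarantine_roster), the K-axiom yields O(not quarantine_roster).
Applying K to premise 5 (O(not quarantine_roster -> attend_hearing)) and O(not quarantine_roster) yields O(attend_hearing).
Premise 4 is O(inspect_appeal -> not attend_hearing); contrapositively O(attend_hearing -> not inspect_appeal). Since O(attend_hearing) holds, K gives O(not inspect_appeal).
Premise 12, O(not notify_affidavit -> inspect_appeal), contraposes to O(not inspect_appeal -> notify_affidavit); with O(not inspect_appeal) we get O(notify_affidavit).
So O(notify_affidavit) holds — notify_affidavit is obligatory. None of the other listed options is made obligatory by any chain of premises.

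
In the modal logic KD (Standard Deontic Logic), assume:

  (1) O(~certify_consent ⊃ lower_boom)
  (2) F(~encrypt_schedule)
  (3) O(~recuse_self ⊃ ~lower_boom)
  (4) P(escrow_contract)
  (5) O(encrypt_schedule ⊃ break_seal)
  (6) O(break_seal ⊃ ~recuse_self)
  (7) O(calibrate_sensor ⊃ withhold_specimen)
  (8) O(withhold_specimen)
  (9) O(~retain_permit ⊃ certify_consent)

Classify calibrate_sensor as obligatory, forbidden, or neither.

Premise 7 is O(calibrate_sensor ⊃ withhold_specimen); even if O(withhold_specimen) held, inferring O(calibrate_sensor) would be affirming the consequent — invalid.
No premise or chain of K-axiom applications forces O(calibrate_sensor), and none forces O(~calibrate_sensor). So calibrate_sensor is neither obligatory nor forbidden under these norms.

Neither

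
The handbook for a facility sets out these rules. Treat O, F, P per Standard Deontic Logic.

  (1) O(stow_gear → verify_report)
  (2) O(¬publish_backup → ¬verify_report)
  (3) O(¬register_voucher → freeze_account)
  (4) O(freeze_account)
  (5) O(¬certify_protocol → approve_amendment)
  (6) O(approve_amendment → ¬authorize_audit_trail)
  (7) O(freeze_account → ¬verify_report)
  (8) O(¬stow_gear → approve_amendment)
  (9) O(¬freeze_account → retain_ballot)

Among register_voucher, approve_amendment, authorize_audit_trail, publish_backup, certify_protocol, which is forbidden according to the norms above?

authorize_audit_trail

Premise 4 gives O(freeze_account).
Applying K to premise 7 (O(freeze_account → ¬verify_report)) and O(freeze_account) yields O(¬verify_report).
The contrapositive of premise 1 (O(stow_gear → verify_report)) is O(¬verify_report → ¬stow_gear), and O(¬verify_report) is already established, so O(¬stow_gear).
From O(¬stow_gear) and premise 8, O(¬stow_gear → approve_amendment), we obtain O(approve_amendment).
From O(approve_amendment) and premise 6, O(approve_amendment → ¬authorize_audit_trail), we obtain O(¬authorize_audit_trail).
So O(¬authorize_audit_trail) holds, i.e. authorize_audit_trail is forbidden. None of the other listed options is forbidden under the premises.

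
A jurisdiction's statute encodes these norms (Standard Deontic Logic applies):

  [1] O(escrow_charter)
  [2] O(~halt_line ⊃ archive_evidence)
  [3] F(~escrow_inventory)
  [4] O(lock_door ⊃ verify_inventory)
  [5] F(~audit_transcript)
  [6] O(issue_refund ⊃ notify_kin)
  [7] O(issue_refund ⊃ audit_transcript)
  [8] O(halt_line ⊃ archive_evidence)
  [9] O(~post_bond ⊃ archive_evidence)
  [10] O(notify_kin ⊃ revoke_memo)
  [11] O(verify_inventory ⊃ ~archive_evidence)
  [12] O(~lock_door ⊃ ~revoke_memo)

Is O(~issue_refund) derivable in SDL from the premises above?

Premises 8 and 2 are O(halt_line ⊃ archive_evidence) and O(~halt_line ⊃ archive_evidence); every ideal world satisfies halt_line or ~halt_line, so in either case archive_evidence holds — hence O(archive_evidence).
The contrapositive of premise 11 (O(verify_inventory ⊃ ~archive_evidence)) is O(archive_evidence ⊃ ~verify_inventory), and O(archive_evidence) is already established, so O(~verify_inventory).
Premise 4 is O(lock_door ⊃ verify_inventory); contrapositively O(~verify_inventory ⊃ ~lock_door). Since O(~verify_inventory) holds, K gives O(~lock_door).
With premise 12, O(~lock_door ⊃ ~revoke_memo), the K-axiom yields O(~revoke_memo).
Premise 10, O(notify_kin ⊃ revoke_memo), contraposes to O(~revoke_memo ⊃ ~notify_kin); with O(~revoke_memo) we get O(~notify_kin).
Premise 6 is O(issue_refund ⊃ notify_kin); contrapositively O(~notify_kin ⊃ ~issue_refund). Since O(~notify_kin) holds, K gives O(~issue_refund).
Premises 1, 3, 5, 7, 9 do not contribute to this derivation.
So O(~issue_refund) follows.

Yes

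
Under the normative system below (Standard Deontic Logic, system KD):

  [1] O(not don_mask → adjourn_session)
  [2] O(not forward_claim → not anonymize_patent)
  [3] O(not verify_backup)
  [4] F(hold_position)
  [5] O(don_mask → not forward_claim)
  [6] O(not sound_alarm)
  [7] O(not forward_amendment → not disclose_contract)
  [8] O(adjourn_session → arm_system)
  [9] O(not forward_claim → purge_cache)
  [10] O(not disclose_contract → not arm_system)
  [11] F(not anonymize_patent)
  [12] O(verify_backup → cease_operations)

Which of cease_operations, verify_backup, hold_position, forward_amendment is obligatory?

forward_amendment

F(not anonymize_patent) at premise 11 means O(anonymize_patent).
Premise 2 is O(not forward_claim → not anonymize_patent); contrapositively O(anonymize_patent → forward_claim). Since O(anonymize_patent) holds, K gives O(forward_claim).
Premise 5 is O(don_mask → not forward_claim); contrapositively O(forward_claim → not don_mask). Since O(forward_claim) holds, K gives O(not don_mask).
With premise 1, O(not don_mask → adjourn_session), the K-axiom yields O(adjourn_session).
From O(adjourn_session) and premise 8, O(adjourn_session → arm_system), we obtain O(arm_system).
Premise 10 is O(not disclose_contract → not arm_system); contrapositively O(arm_system → disclose_contract). Since O(arm_system) holds, K gives O(disclose_contract).
Premise 7 is O(not forward_amendment → not disclose_contract); contrapositively O(disclose_contract → forward_amendment). Since O(disclose_contract) holds, K gives O(forward_amendment).
So O(forward_amendment) holds — forward_amendment is obligatory. None of the other listed options is made obligatory by any chain of premises.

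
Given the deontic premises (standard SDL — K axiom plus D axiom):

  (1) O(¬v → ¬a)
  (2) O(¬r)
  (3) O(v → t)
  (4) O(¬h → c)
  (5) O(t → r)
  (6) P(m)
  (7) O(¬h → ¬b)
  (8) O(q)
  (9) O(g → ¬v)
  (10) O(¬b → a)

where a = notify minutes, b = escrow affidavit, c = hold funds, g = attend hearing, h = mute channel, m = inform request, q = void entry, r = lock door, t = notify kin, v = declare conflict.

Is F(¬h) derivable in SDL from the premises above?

Yes

Premise 2 states O(¬r) outright.
The contrapositive of premise 5 (O(t → r)) is O(¬r → ¬t), and O(¬r) is already established, so O(¬t).
The contrapositive of premise 3 (O(v → t)) is O(¬t → ¬v), and O(¬t) is already established, so O(¬v).
Premise 1 is O(¬v → ¬a); since O(¬v), deontic closure gives O(¬a).
The contrapositive of premise 10 (O(¬b → a)) is O(¬a → b), and O(¬a) is already established, so O(b).
The contrapositive of premise 7 (O(¬h → ¬b)) is O(b → h), and O(b) is already established, so O(h).
Premises 4, 6, 8, 9 do not contribute to this derivation.
So O(h) holds, i.e. F(¬h). The claim follows.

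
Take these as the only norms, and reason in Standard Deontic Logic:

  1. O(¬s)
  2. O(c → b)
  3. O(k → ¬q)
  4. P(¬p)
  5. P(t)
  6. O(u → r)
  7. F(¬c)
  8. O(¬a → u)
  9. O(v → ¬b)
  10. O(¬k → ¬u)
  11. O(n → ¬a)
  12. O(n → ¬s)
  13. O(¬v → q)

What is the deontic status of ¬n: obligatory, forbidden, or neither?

F(¬c) at premise 7 means O(c).
Applying K to premise 2 (O(c → b)) and O(c) yields O(b).
Premise 9 is O(v → ¬b); contrapositively O(b → ¬v). Since O(b) holds, K gives O(¬v).
From O(¬v) and premise 13, O(¬v → q), we obtain O(q).
Premise 3 is O(k → ¬q); contrapositively O(q → ¬k). Since O(q) holds, K gives O(¬k).
Applying K to premise 10 (O(¬k → ¬u)) and O(¬k) yields O(¬u).
Premise 8 is O(¬a → u); contrapositively O(¬u → a). Since O(¬u) holds, K gives O(a).
Premise 11, O(n → ¬a), contraposes to O(a → ¬n); with O(a) we get O(¬n).
Premises 1, 4, 5, 6, 12 do not contribute to this derivation.
Hence ¬n is obligatory.

Obligatory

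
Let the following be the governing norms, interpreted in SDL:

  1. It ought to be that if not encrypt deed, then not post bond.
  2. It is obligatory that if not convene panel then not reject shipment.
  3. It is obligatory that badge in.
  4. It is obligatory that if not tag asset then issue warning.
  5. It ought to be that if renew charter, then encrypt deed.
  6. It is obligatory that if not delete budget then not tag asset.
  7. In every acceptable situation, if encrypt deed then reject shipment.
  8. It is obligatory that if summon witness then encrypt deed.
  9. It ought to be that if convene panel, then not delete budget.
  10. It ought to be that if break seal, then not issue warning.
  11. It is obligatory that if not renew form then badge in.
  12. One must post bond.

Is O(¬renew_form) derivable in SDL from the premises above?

No

Premise 11 is O(¬renew_form → badge_in); even if O(badge_in) held, inferring O(¬renew_form) would be affirming the consequent — invalid.
No other premise forces O(¬renew_form). An ideal world satisfying every premise can still have ¬renew_form false, so O(¬renew_form) is not derivable.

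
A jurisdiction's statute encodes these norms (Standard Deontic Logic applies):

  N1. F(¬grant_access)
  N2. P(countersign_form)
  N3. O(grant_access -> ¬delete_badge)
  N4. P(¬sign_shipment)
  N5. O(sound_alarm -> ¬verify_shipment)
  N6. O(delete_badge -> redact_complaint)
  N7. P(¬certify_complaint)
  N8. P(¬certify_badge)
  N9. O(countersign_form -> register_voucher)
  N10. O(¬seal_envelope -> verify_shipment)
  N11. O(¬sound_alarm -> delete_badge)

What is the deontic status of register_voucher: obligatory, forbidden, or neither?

Premise 9 is O(countersign_form -> register_voucher), but O(countersign_form) is not derivable from the premises (the permission P(countersign_form) asserts only ¬O(¬countersign_form), not O(countersign_form)), so it does not yield O(register_voucher).
No premise or chain of K-axiom applications forces O(register_voucher), and none forces O(¬register_voucher). So register_voucher is neither obligatory nor forbidden under these norms.

Neither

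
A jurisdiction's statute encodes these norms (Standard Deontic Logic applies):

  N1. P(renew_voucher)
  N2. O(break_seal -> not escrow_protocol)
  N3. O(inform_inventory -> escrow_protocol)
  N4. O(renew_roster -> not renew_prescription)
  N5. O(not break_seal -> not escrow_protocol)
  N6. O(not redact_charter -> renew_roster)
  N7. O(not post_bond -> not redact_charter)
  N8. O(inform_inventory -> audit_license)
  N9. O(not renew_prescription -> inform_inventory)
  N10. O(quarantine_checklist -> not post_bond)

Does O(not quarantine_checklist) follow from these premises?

Yes

Premises 5 and 2 cover both cases: O(not break_seal -> not escrow_protocol) and O(break_seal -> not escrow_protocol). Since not break_seal ∨ break_seal is a tautology, O(not escrow_protocol) follows.
The contrapositive of premise 3 (O(inform_inventory -> escrow_protocol)) is O(not escrow_protocol -> not inform_inventory), and O(not escrow_protocol) is already established, so O(not inform_inventory).
Premise 9, O(not renew_prescription -> inform_inventory), contraposes to O(not inform_inventory -> renew_prescription); with O(not inform_inventory) we get O(renew_prescription).
Premise 4, O(renew_roster -> not renew_prescription), contraposes to O(renew_prescription -> not renew_roster); with O(renew_prescription) we get O(not renew_roster).
Premise 6, O(not redact_charter -> renew_roster), contraposes to O(not renew_roster -> redact_charter); with O(not renew_roster) we get O(redact_charter).
The contrapositive of premise 7 (O(not post_bond -> not redact_charter)) is O(redact_charter -> post_bond), and O(redact_charter) is already established, so O(post_bond).
Premise 10 is O(quarantine_checklist -> not post_bond); contrapositively O(post_bond -> not quarantine_checklist). Since O(post_bond) holds, K gives O(not quarantine_checklist).
Premises 1, 8 do not contribute to this derivation.
So O(not quarantine_checklist) follows.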